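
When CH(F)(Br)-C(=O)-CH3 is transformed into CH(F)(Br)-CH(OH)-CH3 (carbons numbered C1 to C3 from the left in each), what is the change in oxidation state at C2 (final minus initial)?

-2

Before: C2 has 2 bonds to C, 2 bonds to O → oxidation state +2.
After: C2 has 2 bonds to C, 1 bond to H, 1 bond to O → oxidation state 0.
Δ = 0 − (+2) = -2, so this is a reduction at C2.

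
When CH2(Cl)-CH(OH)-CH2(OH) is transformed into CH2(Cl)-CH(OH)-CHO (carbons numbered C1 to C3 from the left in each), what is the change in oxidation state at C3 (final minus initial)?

Before: C3 has 1 bond to C, 2 bonds to H, 1 bond to O → oxidation state -1.
After: C3 has 1 bond to C, 1 bond to H, 2 bonds to O → oxidation state +1.
Δ = +1 − (-1) = +2, so this is an oxidation at C3.

+2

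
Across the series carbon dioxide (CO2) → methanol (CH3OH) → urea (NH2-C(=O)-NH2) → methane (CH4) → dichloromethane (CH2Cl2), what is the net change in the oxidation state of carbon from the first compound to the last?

-4

Carbon oxidation states along the series — carbon dioxide: +4, methanol: -2, urea: +4, methane: -4, dichloromethane: 0.
Net change = 0 − (+4) = -4.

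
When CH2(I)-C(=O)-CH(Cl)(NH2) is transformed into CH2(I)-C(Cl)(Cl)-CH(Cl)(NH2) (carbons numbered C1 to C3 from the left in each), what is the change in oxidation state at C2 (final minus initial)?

0

Before: C2 has 2 bonds to C, 2 bonds to O → oxidation state +2.
After: C2 has 2 bonds to C, 2 bonds to Cl → oxidation state +2.
Δ = +2 − (+2) = 0, so no net redox change at C2.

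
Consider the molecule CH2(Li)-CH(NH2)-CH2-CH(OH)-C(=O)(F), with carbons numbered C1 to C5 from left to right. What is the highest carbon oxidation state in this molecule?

+3

Bonds to more-electronegative neighbours contribute +1 each, bonds to H or metals contribute −1 each, and C–C bonds contribute 0. Tallying each carbon:
C1: 1C, 2H, 1Li → 0 − 2 − 1 = -3
C2: 2C, 1H, 1N → 0 − 1 + 1 = 0
C3: 2C, 2H → 0 − 2 = -2
C4: 2C, 1H, 1O → 0 − 1 + 1 = 0
C5: 1C, 2O, 1F → 0 + 2 + 1 = +3
The highest value is +3.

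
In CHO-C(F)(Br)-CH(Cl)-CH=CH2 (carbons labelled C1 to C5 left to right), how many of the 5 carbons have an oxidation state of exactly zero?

Each bond to a more electronegative atom (O, N, halogen) counts +1, each bond to a less electronegative atom (H, metal, B, Si) counts −1, and each C–C bond counts 0. Tallying each carbon:
C1: 1C, 1H, 2O → 0 − 1 + 2 = +1
C2: 2C, 1F, 1Br → 0 + 1 + 1 = +2
C3: 2C, 1H, 1Cl → 0 − 1 + 1 = 0
C4: 3C, 1H → 0 − 1 = -1
C5: 2C, 2H → 0 − 2 = -2
1 carbon (C3) meets the condition.

1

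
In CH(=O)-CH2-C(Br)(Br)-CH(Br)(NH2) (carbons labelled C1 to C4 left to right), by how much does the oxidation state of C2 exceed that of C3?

C2: 2C, 2H → 0 − 2 = -2
C3: 2C, 2Br → 0 + 2 = +2
Difference: -2 − (+2) = -4.

-4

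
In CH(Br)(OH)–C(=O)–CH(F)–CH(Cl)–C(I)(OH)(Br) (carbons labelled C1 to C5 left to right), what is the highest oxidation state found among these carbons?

+3

Tallying each carbon's bonds:
C1: 1C, 1H, 1O, 1Br → 0 − 1 + 1 + 1 = +1
C2: 2C, 2O → 0 + 2 = +2
C3: 2C, 1H, 1F → 0 − 1 + 1 = 0
C4: 2C, 1H, 1Cl → 0 − 1 + 1 = 0
C5: 1C, 1O, 1Br, 1I → 0 + 1 + 1 + 1 = +3
The highest value is +3.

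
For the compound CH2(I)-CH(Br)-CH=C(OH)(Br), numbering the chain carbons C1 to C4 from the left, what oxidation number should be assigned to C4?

Count +1 for every bond to an atom more electronegative than carbon and −1 for every bond to one less electronegative; C–C bonds are 0.
C4 has a double bond to C (2×0 = 0), one bond to O (+1), one bond to Br (+1).
Oxidation state = 0 + 1 + 1 = +2.

+2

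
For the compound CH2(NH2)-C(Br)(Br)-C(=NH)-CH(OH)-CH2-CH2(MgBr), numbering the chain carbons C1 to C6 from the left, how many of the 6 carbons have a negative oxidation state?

3

Tallying each carbon's bonds:
C1: 1C, 2H, 1N → 0 − 2 + 1 = -1
C2: 2C, 2Br → 0 + 2 = +2
C3: 2C, 2N → 0 + 2 = +2
C4: 2C, 1H, 1O → 0 − 1 + 1 = 0
C5: 2C, 2H → 0 − 2 = -2
C6: 1C, 2H, 1Mg → 0 − 2 − 1 = -3
3 carbons (C1, C5, C6) meet the condition.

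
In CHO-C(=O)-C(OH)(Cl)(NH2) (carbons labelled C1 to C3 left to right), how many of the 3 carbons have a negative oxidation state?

Count +1 for every bond to an atom more electronegative than carbon and −1 for every bond to one less electronegative; C–C bonds are 0. Tallying each carbon:
C1: 1C, 1H, 2O → 0 − 1 + 2 = +1
C2: 2C, 2O → 0 + 2 = +2
C3: 1C, 1O, 1N, 1Cl → 0 + 1 + 1 + 1 = +3
0 carbons meet the condition.

0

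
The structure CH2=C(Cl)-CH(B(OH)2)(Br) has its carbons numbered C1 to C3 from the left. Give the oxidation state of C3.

-1

Bonds to more-electronegative neighbours contribute +1 each, bonds to H or metals contribute −1 each, and C–C bonds contribute 0.
C3 has one bond to C (0), one bond to B (-1), one bond to Br (+1), one bond to H (-1).
Oxidation state = 0 − 1 + 1 − 1 = -1.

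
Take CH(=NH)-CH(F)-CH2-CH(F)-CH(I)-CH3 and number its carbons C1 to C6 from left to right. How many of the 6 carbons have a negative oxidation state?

2

Tallying each carbon's bonds:
C1: 1C, 1H, 2N → 0 − 1 + 2 = +1
C2: 2C, 1H, 1F → 0 − 1 + 1 = 0
C3: 2C, 2H → 0 − 2 = -2
C4: 2C, 1H, 1F → 0 − 1 + 1 = 0
C5: 2C, 1H, 1I → 0 − 1 + 1 = 0
C6: 1C, 3H → 0 − 3 = -3
2 carbons (C3, C6) meet the condition.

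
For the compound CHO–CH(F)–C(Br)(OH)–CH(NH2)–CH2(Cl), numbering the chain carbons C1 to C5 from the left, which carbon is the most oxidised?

C3

Assign +1 per bond to O/N/halogen, −1 per bond to H or an electropositive element, and 0 per bond to carbon. Tallying each carbon:
C1: 1C, 1H, 2O → 0 − 1 + 2 = +1
C2: 2C, 1H, 1F → 0 − 1 + 1 = 0
C3: 2C, 1O, 1Br → 0 + 1 + 1 = +2
C4: 2C, 1H, 1N → 0 − 1 + 1 = 0
C5: 1C, 2H, 1Cl → 0 − 2 + 1 = -1
The most oxidised carbon is C3 at +2.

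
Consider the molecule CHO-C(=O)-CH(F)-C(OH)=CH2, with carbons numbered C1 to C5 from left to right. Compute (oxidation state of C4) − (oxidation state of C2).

C4: 3C, 1O → 0 + 1 = +1
C2: 2C, 2O → 0 + 2 = +2
Difference: +1 − (+2) = -1.

-1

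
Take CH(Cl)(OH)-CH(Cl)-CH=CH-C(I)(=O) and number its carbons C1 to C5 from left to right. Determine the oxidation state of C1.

C1 has one bond to C (0), one bond to H (-1), one bond to Cl (+1), one bond to O (+1).
Oxidation state = 0 − 1 + 1 + 1 = +1.

+1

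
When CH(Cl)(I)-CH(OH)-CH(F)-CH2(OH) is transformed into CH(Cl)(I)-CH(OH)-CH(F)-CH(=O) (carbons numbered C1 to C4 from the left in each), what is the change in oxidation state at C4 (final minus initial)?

Before: C4 has 1 bond to C, 2 bonds to H, 1 bond to O → oxidation state -1.
After: C4 has 1 bond to C, 1 bond to H, 2 bonds to O → oxidation state +1.
Δ = +1 − (-1) = +2, so this is an oxidation at C4.

+2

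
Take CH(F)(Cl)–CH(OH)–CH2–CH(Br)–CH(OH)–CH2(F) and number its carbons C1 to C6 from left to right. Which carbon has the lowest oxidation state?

C3

Tallying each carbon's bonds:
C1: 1C, 1H, 1F, 1Cl → 0 − 1 + 1 + 1 = +1
C2: 2C, 1H, 1O → 0 − 1 + 1 = 0
C3: 2C, 2H → 0 − 2 = -2
C4: 2C, 1H, 1Br → 0 − 1 + 1 = 0
C5: 2C, 1H, 1O → 0 − 1 + 1 = 0
C6: 1C, 2H, 1F → 0 − 2 + 1 = -1
The most reduced carbon is C3 at -2.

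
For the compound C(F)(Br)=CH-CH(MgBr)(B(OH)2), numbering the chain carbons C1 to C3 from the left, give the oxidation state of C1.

C1 has a double bond to C (2×0 = 0), one bond to F (+1), one bond to Br (+1).
Oxidation state = 0 + 1 + 1 = +2.

+2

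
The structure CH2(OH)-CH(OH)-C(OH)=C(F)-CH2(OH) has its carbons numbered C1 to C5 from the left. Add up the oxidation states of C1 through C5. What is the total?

Tallying each carbon's bonds:
C1: 1C, 2H, 1O → 0 − 2 + 1 = -1
C2: 2C, 1H, 1O → 0 − 1 + 1 = 0
C3: 3C, 1O → 0 + 1 = +1
C4: 3C, 1F → 0 + 1 = +1
C5: 1C, 2H, 1O → 0 − 2 + 1 = -1
Sum = -1 + 0 + 1 + 1 − 1 = 0.

0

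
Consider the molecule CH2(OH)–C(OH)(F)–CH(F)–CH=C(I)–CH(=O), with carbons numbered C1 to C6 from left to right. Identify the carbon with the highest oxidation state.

Bonds to more-electronegative neighbours contribute +1 each, bonds to H or metals contribute −1 each, and C–C bonds contribute 0. Tallying each carbon:
C1: 1C, 2H, 1O → 0 − 2 + 1 = -1
C2: 2C, 1O, 1F → 0 + 1 + 1 = +2
C3: 2C, 1H, 1F → 0 − 1 + 1 = 0
C4: 3C, 1H → 0 − 1 = -1
C5: 3C, 1I → 0 + 1 = +1
C6: 1C, 1H, 2O → 0 − 1 + 2 = +1
The most oxidised carbon is C2 at +2.

C2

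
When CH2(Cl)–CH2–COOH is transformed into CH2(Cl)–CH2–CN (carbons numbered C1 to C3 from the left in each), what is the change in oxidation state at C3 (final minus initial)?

Before: C3 has 1 bond to C, 3 bonds to O → oxidation state +3.
After: C3 has 1 bond to C, 3 bonds to N → oxidation state +3.
Δ = +3 − (+3) = 0, so no net redox change at C3.

0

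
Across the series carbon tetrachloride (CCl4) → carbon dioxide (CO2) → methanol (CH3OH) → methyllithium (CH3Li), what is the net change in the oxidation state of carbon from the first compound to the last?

-8

Carbon oxidation states along the series — carbon tetrachloride: +4, carbon dioxide: +4, methanol: -2, methyllithium: -4.
Net change = -4 − (+4) = -8.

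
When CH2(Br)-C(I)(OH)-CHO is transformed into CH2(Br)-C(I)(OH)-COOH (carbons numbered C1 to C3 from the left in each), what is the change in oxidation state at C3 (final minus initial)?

+2

Before: C3 has 1 bond to C, 1 bond to H, 2 bonds to O → oxidation state +1.
After: C3 has 1 bond to C, 3 bonds to O → oxidation state +3.
Δ = +3 − (+1) = +2, so this is an oxidation at C3.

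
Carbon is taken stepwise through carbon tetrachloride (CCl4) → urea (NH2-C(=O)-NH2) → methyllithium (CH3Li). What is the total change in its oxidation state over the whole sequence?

-8

Carbon oxidation states along the series — carbon tetrachloride: +4, urea: +4, methyllithium: -4.
Net change = -4 − (+4) = -8.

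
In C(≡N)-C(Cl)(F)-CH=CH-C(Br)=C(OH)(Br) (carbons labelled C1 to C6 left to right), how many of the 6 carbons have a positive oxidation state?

Tallying each carbon's bonds:
C1: 1C, 3N → 0 + 3 = +3
C2: 2C, 1F, 1Cl → 0 + 1 + 1 = +2
C3: 3C, 1H → 0 − 1 = -1
C4: 3C, 1H → 0 − 1 = -1
C5: 3C, 1Br → 0 + 1 = +1
C6: 2C, 1O, 1Br → 0 + 1 + 1 = +2
4 carbons (C1, C2, C5, C6) meet the condition.

4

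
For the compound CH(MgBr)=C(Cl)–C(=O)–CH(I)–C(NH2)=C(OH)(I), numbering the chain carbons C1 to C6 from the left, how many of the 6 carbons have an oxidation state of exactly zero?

Assign +1 per bond to O/N/halogen, −1 per bond to H or an electropositive element, and 0 per bond to carbon. Tallying each carbon:
C1: 2C, 1H, 1Mg → 0 − 1 − 1 = -2
C2: 3C, 1Cl → 0 + 1 = +1
C3: 2C, 2O → 0 + 2 = +2
C4: 2C, 1H, 1I → 0 − 1 + 1 = 0
C5: 3C, 1N → 0 + 1 = +1
C6: 2C, 1O, 1I → 0 + 1 + 1 = +2
1 carbon (C4) meets the condition.

1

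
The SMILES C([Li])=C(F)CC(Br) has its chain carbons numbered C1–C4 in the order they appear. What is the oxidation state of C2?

+1

Assign +1 per bond to O/N/halogen, −1 per bond to H or an electropositive element, and 0 per bond to carbon.
C2 has a double bond to C (2×0 = 0), one bond to C (0), one bond to F (+1).
Oxidation state = 0 + 0 + 1 = +1.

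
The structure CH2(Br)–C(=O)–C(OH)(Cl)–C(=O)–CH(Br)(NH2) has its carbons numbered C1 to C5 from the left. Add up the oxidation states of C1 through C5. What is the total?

+6

Assign +1 per bond to O/N/halogen, −1 per bond to H or an electropositive element, and 0 per bond to carbon. Tallying each carbon:
C1: 1C, 2H, 1Br → 0 − 2 + 1 = -1
C2: 2C, 2O → 0 + 2 = +2
C3: 2C, 1O, 1Cl → 0 + 1 + 1 = +2
C4: 2C, 2O → 0 + 2 = +2
C5: 1C, 1H, 1N, 1Br → 0 − 1 + 1 + 1 = +1
Sum = -1 + 2 + 2 + 2 + 1 = +6.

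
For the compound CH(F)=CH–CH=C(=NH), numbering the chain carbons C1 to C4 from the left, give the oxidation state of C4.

C4 has a double bond to C (2×0 = 0), a double bond to N (2×+1 = +2).
Oxidation state = 0 + 2 = +2.

+2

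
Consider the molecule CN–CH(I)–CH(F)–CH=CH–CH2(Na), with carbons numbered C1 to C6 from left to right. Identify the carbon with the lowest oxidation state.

C6

Tallying each carbon's bonds:
C1: 1C, 3N → 0 + 3 = +3
C2: 2C, 1H, 1I → 0 − 1 + 1 = 0
C3: 2C, 1H, 1F → 0 − 1 + 1 = 0
C4: 3C, 1H → 0 − 1 = -1
C5: 3C, 1H → 0 − 1 = -1
C6: 1C, 2H, 1Na → 0 − 2 − 1 = -3
The most reduced carbon is C6 at -3.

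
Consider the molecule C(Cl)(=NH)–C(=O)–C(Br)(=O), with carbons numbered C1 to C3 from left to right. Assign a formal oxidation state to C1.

+3

Assign +1 per bond to O/N/halogen, −1 per bond to H or an electropositive element, and 0 per bond to carbon.
C1 has one bond to C (0), one bond to Cl (+1), a double bond to N (2×+1 = +2).
Oxidation state = 0 + 1 + 2 = +3.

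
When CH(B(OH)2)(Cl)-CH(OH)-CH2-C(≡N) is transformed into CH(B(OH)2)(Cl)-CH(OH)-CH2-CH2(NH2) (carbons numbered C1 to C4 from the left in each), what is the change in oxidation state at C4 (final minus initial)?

-4

Before: C4 has 1 bond to C, 3 bonds to N → oxidation state +3.
After: C4 has 1 bond to C, 2 bonds to H, 1 bond to N → oxidation state -1.
Δ = -1 − (+3) = -4, so this is a reduction at C4.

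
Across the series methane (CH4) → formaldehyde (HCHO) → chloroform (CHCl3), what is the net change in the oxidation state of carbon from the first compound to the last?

+6

Carbon oxidation states along the series — methane: -4, formaldehyde: 0, chloroform: +2.
Net change = +2 − (-4) = +6.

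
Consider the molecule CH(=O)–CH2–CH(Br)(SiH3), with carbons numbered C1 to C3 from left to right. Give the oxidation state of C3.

-1

Bonds to more-electronegative neighbours contribute +1 each, bonds to H or metals contribute −1 each, and C–C bonds contribute 0.
C3 has one bond to C (0), one bond to Br (+1), one bond to H (-1), one bond to Si (-1).
Oxidation state = 0 + 1 − 1 − 1 = -1.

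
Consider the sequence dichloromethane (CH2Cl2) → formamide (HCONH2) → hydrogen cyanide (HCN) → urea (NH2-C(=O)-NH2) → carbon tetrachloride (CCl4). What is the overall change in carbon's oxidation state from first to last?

+4

Carbon oxidation states along the series — dichloromethane: 0, formamide: +2, hydrogen cyanide: +2, urea: +4, carbon tetrachloride: +4.
Net change = +4 − (0) = +4.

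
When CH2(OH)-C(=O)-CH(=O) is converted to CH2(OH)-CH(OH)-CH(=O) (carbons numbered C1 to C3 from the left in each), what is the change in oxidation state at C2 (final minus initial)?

-2

Before: C2 has 2 bonds to C, 2 bonds to O → oxidation state +2.
After: C2 has 2 bonds to C, 1 bond to H, 1 bond to O → oxidation state 0.
Δ = 0 − (+2) = -2, so this is a reduction at C2.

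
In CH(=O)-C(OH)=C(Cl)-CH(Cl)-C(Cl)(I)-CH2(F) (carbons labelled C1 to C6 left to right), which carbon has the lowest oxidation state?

Bonds to more-electronegative neighbours contribute +1 each, bonds to H or metals contribute −1 each, and C–C bonds contribute 0. Tallying each carbon:
C1: 1C, 1H, 2O → 0 − 1 + 2 = +1
C2: 3C, 1O → 0 + 1 = +1
C3: 3C, 1Cl → 0 + 1 = +1
C4: 2C, 1H, 1Cl → 0 − 1 + 1 = 0
C5: 2C, 1Cl, 1I → 0 + 1 + 1 = +2
C6: 1C, 2H, 1F → 0 − 2 + 1 = -1
The most reduced carbon is C6 at -1.

C6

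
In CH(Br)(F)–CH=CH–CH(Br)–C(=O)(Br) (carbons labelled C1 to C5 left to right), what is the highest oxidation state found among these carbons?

+3

Tallying each carbon's bonds:
C1: 1C, 1H, 1F, 1Br → 0 − 1 + 1 + 1 = +1
C2: 3C, 1H → 0 − 1 = -1
C3: 3C, 1H → 0 − 1 = -1
C4: 2C, 1H, 1Br → 0 − 1 + 1 = 0
C5: 1C, 2O, 1Br → 0 + 2 + 1 = +3
The highest value is +3.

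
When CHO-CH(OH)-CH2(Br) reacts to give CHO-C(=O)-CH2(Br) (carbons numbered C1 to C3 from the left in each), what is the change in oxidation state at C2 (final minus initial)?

+2

Before: C2 has 2 bonds to C, 1 bond to H, 1 bond to O → oxidation state 0.
After: C2 has 2 bonds to C, 2 bonds to O → oxidation state +2.
Δ = +2 − (0) = +2, so this is an oxidation at C2.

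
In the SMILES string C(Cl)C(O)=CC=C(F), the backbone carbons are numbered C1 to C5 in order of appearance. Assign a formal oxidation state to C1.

-1

C1 has one bond to C (0), one bond to H (-1), one bond to H (-1), one bond to Cl (+1).
Oxidation state = 0 − 1 − 1 + 1 = -1.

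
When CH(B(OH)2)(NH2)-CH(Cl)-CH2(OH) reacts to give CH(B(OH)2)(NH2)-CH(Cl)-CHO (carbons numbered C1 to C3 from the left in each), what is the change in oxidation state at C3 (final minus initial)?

+2

Before: C3 has 1 bond to C, 2 bonds to H, 1 bond to O → oxidation state -1.
After: C3 has 1 bond to C, 1 bond to H, 2 bonds to O → oxidation state +1.
Δ = +1 − (-1) = +2, so this is an oxidation at C3.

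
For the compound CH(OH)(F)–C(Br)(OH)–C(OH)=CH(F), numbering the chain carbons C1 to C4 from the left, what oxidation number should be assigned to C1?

+1

Bonds to more-electronegative neighbours contribute +1 each, bonds to H or metals contribute −1 each, and C–C bonds contribute 0.
C1 has one bond to C (0), one bond to O (+1), one bond to F (+1), one bond to H (-1).
Oxidation state = 0 + 1 + 1 − 1 = +1.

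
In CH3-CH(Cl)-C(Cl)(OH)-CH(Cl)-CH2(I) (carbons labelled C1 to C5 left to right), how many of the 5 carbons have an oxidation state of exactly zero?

2

Each bond to a more electronegative atom (O, N, halogen) counts +1, each bond to a less electronegative atom (H, metal, B, Si) counts −1, and each C–C bond counts 0. Tallying each carbon:
C1: 1C, 3H → 0 − 3 = -3
C2: 2C, 1H, 1Cl → 0 − 1 + 1 = 0
C3: 2C, 1O, 1Cl → 0 + 1 + 1 = +2
C4: 2C, 1H, 1Cl → 0 − 1 + 1 = 0
C5: 1C, 2H, 1I → 0 − 2 + 1 = -1
2 carbons (C2, C4) meet the condition.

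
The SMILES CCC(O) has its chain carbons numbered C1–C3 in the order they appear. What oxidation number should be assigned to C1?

-3

Assign +1 per bond to O/N/halogen, −1 per bond to H or an electropositive element, and 0 per bond to carbon.
C1 has one bond to C (0), one bond to H (-1), one bond to H (-1), one bond to H (-1).
Oxidation state = 0 − 1 − 1 − 1 = -3.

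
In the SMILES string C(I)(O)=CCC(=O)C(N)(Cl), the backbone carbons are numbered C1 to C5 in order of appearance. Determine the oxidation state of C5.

C5 has one bond to C (0), one bond to H (-1), one bond to N (+1), one bond to Cl (+1).
Oxidation state = 0 − 1 + 1 + 1 = +1.

+1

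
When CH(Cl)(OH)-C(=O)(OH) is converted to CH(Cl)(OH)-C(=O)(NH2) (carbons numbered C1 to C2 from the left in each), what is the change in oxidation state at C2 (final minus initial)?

0

Before: C2 has 1 bond to C, 3 bonds to O → oxidation state +3.
After: C2 has 1 bond to C, 2 bonds to O, 1 bond to N → oxidation state +3.
Δ = +3 − (+3) = 0, so no net redox change at C2.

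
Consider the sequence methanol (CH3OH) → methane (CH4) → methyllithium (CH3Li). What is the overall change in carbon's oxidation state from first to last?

Carbon oxidation states along the series — methanol: -2, methane: -4, methyllithium: -4.
Net change = -4 − (-2) = -2.

-2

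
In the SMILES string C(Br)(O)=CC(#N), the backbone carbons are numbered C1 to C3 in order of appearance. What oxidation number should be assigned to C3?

Each bond to a more electronegative atom (O, N, halogen) counts +1, each bond to a less electronegative atom (H, metal, B, Si) counts −1, and each C–C bond counts 0.
C3 has one bond to C (0), a triple bond to N (3×+1 = +3).
Oxidation state = 0 + 3 = +3.

+3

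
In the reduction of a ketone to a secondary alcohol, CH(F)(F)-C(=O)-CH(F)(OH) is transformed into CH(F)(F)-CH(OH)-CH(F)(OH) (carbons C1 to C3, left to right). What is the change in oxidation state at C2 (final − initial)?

-2

Before: C2 has 2 bonds to C, 2 bonds to O → oxidation state +2.
After: C2 has 2 bonds to C, 1 bond to H, 1 bond to O → oxidation state 0.
Δ = 0 − (+2) = -2, so this is a reduction at C2.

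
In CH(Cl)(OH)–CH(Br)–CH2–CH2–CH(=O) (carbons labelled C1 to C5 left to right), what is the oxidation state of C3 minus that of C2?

C3: 2C, 2H → 0 − 2 = -2
C2: 2C, 1H, 1Br → 0 − 1 + 1 = 0
Difference: -2 − (0) = -2.

-2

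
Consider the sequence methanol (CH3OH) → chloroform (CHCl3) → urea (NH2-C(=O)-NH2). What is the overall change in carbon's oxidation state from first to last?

+6

Carbon oxidation states along the series — methanol: -2, chloroform: +2, urea: +4.
Net change = +4 − (-2) = +6.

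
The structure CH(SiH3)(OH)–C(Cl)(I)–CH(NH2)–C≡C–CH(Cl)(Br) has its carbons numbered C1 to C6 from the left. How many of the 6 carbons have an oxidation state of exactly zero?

Tallying each carbon's bonds:
C1: 1C, 1H, 1O, 1Si → 0 − 1 + 1 − 1 = -1
C2: 2C, 1Cl, 1I → 0 + 1 + 1 = +2
C3: 2C, 1H, 1N → 0 − 1 + 1 = 0
C4: 4C → 0 = 0
C5: 4C → 0 = 0
C6: 1C, 1H, 1Cl, 1Br → 0 − 1 + 1 + 1 = +1
3 carbons (C3, C4, C5) meet the condition.

3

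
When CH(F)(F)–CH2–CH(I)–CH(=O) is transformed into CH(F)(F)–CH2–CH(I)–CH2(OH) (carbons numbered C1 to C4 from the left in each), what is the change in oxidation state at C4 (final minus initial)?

-2

Before: C4 has 1 bond to C, 1 bond to H, 2 bonds to O → oxidation state +1.
After: C4 has 1 bond to C, 2 bonds to H, 1 bond to O → oxidation state -1.
Δ = -1 − (+1) = -2, so this is a reduction at C4.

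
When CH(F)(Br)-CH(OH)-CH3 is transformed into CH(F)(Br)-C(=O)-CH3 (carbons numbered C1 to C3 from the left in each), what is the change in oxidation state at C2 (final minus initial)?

Before: C2 has 2 bonds to C, 1 bond to H, 1 bond to O → oxidation state 0.
After: C2 has 2 bonds to C, 2 bonds to O → oxidation state +2.
Δ = +2 − (0) = +2, so this is an oxidation at C2.

+2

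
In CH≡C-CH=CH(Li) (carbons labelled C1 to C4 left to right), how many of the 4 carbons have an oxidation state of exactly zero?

Tallying each carbon's bonds:
C1: 3C, 1H → 0 − 1 = -1
C2: 4C → 0 = 0
C3: 3C, 1H → 0 − 1 = -1
C4: 2C, 1H, 1Li → 0 − 1 − 1 = -2
1 carbon (C2) meets the condition.

1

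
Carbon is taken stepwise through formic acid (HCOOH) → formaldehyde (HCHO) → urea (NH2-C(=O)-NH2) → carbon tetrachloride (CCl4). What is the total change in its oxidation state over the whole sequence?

+2

Carbon oxidation states along the series — formic acid: +2, formaldehyde: 0, urea: +4, carbon tetrachloride: +4.
Net change = +4 − (+2) = +2.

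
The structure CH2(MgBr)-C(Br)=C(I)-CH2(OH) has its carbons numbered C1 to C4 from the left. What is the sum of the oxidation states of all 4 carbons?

Count +1 for every bond to an atom more electronegative than carbon and −1 for every bond to one less electronegative; C–C bonds are 0. Tallying each carbon:
C1: 1C, 2H, 1Mg → 0 − 2 − 1 = -3
C2: 3C, 1Br → 0 + 1 = +1
C3: 3C, 1I → 0 + 1 = +1
C4: 1C, 2H, 1O → 0 − 2 + 1 = -1
Sum = -3 + 1 + 1 − 1 = -2.

-2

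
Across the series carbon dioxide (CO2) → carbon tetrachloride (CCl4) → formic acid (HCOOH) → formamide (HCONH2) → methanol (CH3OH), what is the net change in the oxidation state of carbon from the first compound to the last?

Carbon oxidation states along the series — carbon dioxide: +4, carbon tetrachloride: +4, formic acid: +2, formamide: +2, methanol: -2.
Net change = -2 − (+4) = -6.

-6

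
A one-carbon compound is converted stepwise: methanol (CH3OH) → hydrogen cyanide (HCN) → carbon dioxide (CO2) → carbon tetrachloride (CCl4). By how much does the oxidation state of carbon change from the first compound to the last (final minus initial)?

Carbon oxidation states along the series — methanol: -2, hydrogen cyanide: +2, carbon dioxide: +4, carbon tetrachloride: +4.
Net change = +4 − (-2) = +6.

+6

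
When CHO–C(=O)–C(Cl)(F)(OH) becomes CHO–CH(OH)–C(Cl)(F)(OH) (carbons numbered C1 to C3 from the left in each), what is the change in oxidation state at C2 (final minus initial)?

Before: C2 has 2 bonds to C, 2 bonds to O → oxidation state +2.
After: C2 has 2 bonds to C, 1 bond to H, 1 bond to O → oxidation state 0.
Δ = 0 − (+2) = -2, so this is a reduction at C2.

-2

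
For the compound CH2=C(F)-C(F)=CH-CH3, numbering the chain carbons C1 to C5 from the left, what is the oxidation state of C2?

C2 has a double bond to C (2×0 = 0), one bond to C (0), one bond to F (+1).
Oxidation state = 0 + 0 + 1 = +1.

+1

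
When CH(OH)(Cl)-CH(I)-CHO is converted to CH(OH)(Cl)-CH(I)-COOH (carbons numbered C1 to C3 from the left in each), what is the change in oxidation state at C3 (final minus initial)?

Before: C3 has 1 bond to C, 1 bond to H, 2 bonds to O → oxidation state +1.
After: C3 has 1 bond to C, 3 bonds to O → oxidation state +3.
Δ = +3 − (+1) = +2, so this is an oxidation at C3.

+2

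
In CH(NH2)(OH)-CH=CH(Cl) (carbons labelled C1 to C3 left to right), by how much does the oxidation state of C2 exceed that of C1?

C2: 3C, 1H → 0 − 1 = -1
C1: 1C, 1H, 1O, 1N → 0 − 1 + 1 + 1 = +1
Difference: -1 − (+1) = -2.

-2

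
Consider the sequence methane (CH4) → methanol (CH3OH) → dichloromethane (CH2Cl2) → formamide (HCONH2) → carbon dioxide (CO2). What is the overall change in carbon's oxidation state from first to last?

+8

Carbon oxidation states along the series — methane: -4, methanol: -2, dichloromethane: 0, formamide: +2, carbon dioxide: +4.
Net change = +4 − (-4) = +8.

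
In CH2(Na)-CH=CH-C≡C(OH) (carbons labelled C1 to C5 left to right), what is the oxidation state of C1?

C1 has one bond to C (0), one bond to H (-1), one bond to H (-1), one bond to Na (-1).
Oxidation state = 0 − 1 − 1 − 1 = -3.

-3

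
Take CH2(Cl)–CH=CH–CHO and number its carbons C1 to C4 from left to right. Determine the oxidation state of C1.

-1

C1 has one bond to C (0), one bond to Cl (+1), one bond to H (-1), one bond to H (-1).
Oxidation state = 0 + 1 − 1 − 1 = -1.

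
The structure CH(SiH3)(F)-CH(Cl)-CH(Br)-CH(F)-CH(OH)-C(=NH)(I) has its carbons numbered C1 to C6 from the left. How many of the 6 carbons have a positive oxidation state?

1

Tallying each carbon's bonds:
C1: 1C, 1H, 1F, 1Si → 0 − 1 + 1 − 1 = -1
C2: 2C, 1H, 1Cl → 0 − 1 + 1 = 0
C3: 2C, 1H, 1Br → 0 − 1 + 1 = 0
C4: 2C, 1H, 1F → 0 − 1 + 1 = 0
C5: 2C, 1H, 1O → 0 − 1 + 1 = 0
C6: 1C, 2N, 1I → 0 + 2 + 1 = +3
1 carbon (C6) meets the condition.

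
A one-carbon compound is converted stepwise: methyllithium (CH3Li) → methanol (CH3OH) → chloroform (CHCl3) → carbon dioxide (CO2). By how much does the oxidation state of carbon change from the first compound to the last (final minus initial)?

Carbon oxidation states along the series — methyllithium: -4, methanol: -2, chloroform: +2, carbon dioxide: +4.
Net change = +4 − (-4) = +8.

+8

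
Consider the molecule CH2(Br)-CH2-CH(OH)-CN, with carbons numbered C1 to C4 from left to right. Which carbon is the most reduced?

Each bond to a more electronegative atom (O, N, halogen) counts +1, each bond to a less electronegative atom (H, metal, B, Si) counts −1, and each C–C bond counts 0. Tallying each carbon:
C1: 1C, 2H, 1Br → 0 − 2 + 1 = -1
C2: 2C, 2H → 0 − 2 = -2
C3: 2C, 1H, 1O → 0 − 1 + 1 = 0
C4: 1C, 3N → 0 + 3 = +3
The most reduced carbon is C2 at -2.

C2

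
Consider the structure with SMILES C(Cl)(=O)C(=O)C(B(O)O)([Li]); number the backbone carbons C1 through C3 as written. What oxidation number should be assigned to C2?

+2

C2 has one bond to C (0), one bond to C (0), a double bond to O (2×+1 = +2).
Oxidation state = 0 + 0 + 2 = +2.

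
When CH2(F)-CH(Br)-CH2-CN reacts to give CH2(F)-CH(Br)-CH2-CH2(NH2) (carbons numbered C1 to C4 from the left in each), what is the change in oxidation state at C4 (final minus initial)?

Before: C4 has 1 bond to C, 3 bonds to N → oxidation state +3.
After: C4 has 1 bond to C, 2 bonds to H, 1 bond to N → oxidation state -1.
Δ = -1 − (+3) = -4, so this is a reduction at C4.

-4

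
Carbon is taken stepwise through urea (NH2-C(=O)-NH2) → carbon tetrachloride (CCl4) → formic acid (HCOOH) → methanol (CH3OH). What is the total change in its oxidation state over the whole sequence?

Carbon oxidation states along the series — urea: +4, carbon tetrachloride: +4, formic acid: +2, methanol: -2.
Net change = -2 − (+4) = -6.

-6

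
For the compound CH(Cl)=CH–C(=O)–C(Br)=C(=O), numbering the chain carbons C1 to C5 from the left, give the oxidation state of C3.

+2

Count +1 for every bond to an atom more electronegative than carbon and −1 for every bond to one less electronegative; C–C bonds are 0.
C3 has one bond to C (0), one bond to C (0), a double bond to O (2×+1 = +2).
Oxidation state = 0 + 0 + 2 = +2.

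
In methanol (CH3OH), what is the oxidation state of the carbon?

-2

The carbon has one bond to H (-1), one bond to H (-1), one bond to H (-1), one bond to O (+1).
Oxidation state = -1 − 1 − 1 + 1 = -2.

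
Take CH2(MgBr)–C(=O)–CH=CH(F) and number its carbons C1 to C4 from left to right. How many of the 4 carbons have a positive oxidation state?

1

Tallying each carbon's bonds:
C1: 1C, 2H, 1Mg → 0 − 2 − 1 = -3
C2: 2C, 2O → 0 + 2 = +2
C3: 3C, 1H → 0 − 1 = -1
C4: 2C, 1H, 1F → 0 − 1 + 1 = 0
1 carbon (C2) meets the condition.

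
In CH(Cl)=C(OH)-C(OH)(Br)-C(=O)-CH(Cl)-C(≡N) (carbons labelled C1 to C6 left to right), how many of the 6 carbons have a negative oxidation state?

Tallying each carbon's bonds:
C1: 2C, 1H, 1Cl → 0 − 1 + 1 = 0
C2: 3C, 1O → 0 + 1 = +1
C3: 2C, 1O, 1Br → 0 + 1 + 1 = +2
C4: 2C, 2O → 0 + 2 = +2
C5: 2C, 1H, 1Cl → 0 − 1 + 1 = 0
C6: 1C, 3N → 0 + 3 = +3
0 carbons meet the condition.

0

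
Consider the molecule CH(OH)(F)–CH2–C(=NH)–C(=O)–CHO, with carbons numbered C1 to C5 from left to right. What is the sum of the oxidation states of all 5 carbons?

Tallying each carbon's bonds:
C1: 1C, 1H, 1O, 1F → 0 − 1 + 1 + 1 = +1
C2: 2C, 2H → 0 − 2 = -2
C3: 2C, 2N → 0 + 2 = +2
C4: 2C, 2O → 0 + 2 = +2
C5: 1C, 1H, 2O → 0 − 1 + 2 = +1
Sum = +1 − 2 + 2 + 2 + 1 = +4.

+4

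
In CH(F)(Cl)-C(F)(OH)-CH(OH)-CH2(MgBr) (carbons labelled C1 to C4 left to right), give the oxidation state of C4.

-3

Bonds to more-electronegative neighbours contribute +1 each, bonds to H or metals contribute −1 each, and C–C bonds contribute 0.
C4 has one bond to C (0), one bond to H (-1), one bond to Mg (-1), one bond to H (-1).
Oxidation state = 0 − 1 − 1 − 1 = -3.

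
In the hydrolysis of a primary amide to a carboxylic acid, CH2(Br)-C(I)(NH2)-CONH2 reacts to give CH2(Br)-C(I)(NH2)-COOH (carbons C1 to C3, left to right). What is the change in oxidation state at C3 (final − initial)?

Before: C3 has 1 bond to C, 2 bonds to O, 1 bond to N → oxidation state +3.
After: C3 has 1 bond to C, 3 bonds to O → oxidation state +3.
Δ = +3 − (+3) = 0, so no net redox change at C3.

0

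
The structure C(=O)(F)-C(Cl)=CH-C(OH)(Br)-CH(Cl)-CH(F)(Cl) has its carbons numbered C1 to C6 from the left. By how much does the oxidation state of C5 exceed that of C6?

C5: 2C, 1H, 1Cl → 0 − 1 + 1 = 0
C6: 1C, 1H, 1F, 1Cl → 0 − 1 + 1 + 1 = +1
Difference: 0 − (+1) = -1.

-1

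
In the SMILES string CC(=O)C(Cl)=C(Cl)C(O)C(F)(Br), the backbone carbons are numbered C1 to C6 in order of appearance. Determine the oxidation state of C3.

+1

Count +1 for every bond to an atom more electronegative than carbon and −1 for every bond to one less electronegative; C–C bonds are 0.
C3 has one bond to C (0), a double bond to C (2×0 = 0), one bond to Cl (+1).
Oxidation state = 0 + 0 + 1 = +1.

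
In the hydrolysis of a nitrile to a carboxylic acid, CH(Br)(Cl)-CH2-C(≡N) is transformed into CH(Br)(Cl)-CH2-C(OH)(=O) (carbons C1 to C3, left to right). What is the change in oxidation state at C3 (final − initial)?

0

Before: C3 has 1 bond to C, 3 bonds to N → oxidation state +3.
After: C3 has 1 bond to C, 3 bonds to O → oxidation state +3.
Δ = +3 − (+3) = 0, so no net redox change at C3.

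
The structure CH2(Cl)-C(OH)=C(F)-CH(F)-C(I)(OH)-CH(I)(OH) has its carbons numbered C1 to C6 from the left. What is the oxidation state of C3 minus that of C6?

C3: 3C, 1F → 0 + 1 = +1
C6: 1C, 1H, 1O, 1I → 0 − 1 + 1 + 1 = +1
Difference: +1 − (+1) = 0.

0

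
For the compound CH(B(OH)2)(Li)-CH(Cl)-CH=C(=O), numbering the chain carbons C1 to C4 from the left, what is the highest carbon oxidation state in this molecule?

Tallying each carbon's bonds:
C1: 1C, 1H, 1Li, 1B → 0 − 1 − 1 − 1 = -3
C2: 2C, 1H, 1Cl → 0 − 1 + 1 = 0
C3: 3C, 1H → 0 − 1 = -1
C4: 2C, 2O → 0 + 2 = +2
The highest value is +2.

+2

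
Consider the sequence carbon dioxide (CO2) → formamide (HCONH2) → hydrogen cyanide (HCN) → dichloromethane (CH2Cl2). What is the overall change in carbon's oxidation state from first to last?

-4

Carbon oxidation states along the series — carbon dioxide: +4, formamide: +2, hydrogen cyanide: +2, dichloromethane: 0.
Net change = 0 − (+4) = -4.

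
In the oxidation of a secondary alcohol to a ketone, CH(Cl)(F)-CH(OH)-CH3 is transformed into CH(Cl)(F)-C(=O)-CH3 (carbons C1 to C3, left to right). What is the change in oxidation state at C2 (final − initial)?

+2

Before: C2 has 2 bonds to C, 1 bond to H, 1 bond to O → oxidation state 0.
After: C2 has 2 bonds to C, 2 bonds to O → oxidation state +2.
Δ = +2 − (0) = +2, so this is an oxidation at C2.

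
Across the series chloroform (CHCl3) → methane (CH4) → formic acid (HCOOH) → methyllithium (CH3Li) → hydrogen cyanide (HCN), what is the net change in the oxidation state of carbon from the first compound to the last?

Carbon oxidation states along the series — chloroform: +2, methane: -4, formic acid: +2, methyllithium: -4, hydrogen cyanide: +2.
Net change = +2 − (+2) = 0.

0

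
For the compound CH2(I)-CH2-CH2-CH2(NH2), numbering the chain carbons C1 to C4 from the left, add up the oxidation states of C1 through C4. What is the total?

Count +1 for every bond to an atom more electronegative than carbon and −1 for every bond to one less electronegative; C–C bonds are 0. Tallying each carbon:
C1: 1C, 2H, 1I → 0 − 2 + 1 = -1
C2: 2C, 2H → 0 − 2 = -2
C3: 2C, 2H → 0 − 2 = -2
C4: 1C, 2H, 1N → 0 − 2 + 1 = -1
Sum = -1 − 2 − 2 − 1 = -6.

-6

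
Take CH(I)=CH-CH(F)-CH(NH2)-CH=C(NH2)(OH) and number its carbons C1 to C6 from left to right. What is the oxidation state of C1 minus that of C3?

0

C1: 2C, 1H, 1I → 0 − 1 + 1 = 0
C3: 2C, 1H, 1F → 0 − 1 + 1 = 0
Difference: 0 − (0) = 0.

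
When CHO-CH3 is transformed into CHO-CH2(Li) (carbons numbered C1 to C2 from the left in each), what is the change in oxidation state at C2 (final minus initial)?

0

Before: C2 has 1 bond to C, 3 bonds to H → oxidation state -3.
After: C2 has 1 bond to C, 2 bonds to H, 1 bond to Li → oxidation state -3.
Δ = -3 − (-3) = 0, so no net redox change at C2.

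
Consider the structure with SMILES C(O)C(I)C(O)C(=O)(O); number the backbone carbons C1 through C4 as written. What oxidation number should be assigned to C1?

Each bond to a more electronegative atom (O, N, halogen) counts +1, each bond to a less electronegative atom (H, metal, B, Si) counts −1, and each C–C bond counts 0.
C1 has one bond to C (0), one bond to H (-1), one bond to H (-1), one bond to O (+1).
Oxidation state = 0 − 1 − 1 + 1 = -1.

-1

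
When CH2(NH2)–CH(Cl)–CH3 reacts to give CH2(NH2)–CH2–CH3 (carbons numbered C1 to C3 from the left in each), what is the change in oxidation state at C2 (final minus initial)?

Before: C2 has 2 bonds to C, 1 bond to H, 1 bond to Cl → oxidation state 0.
After: C2 has 2 bonds to C, 2 bonds to H → oxidation state -2.
Δ = -2 − (0) = -2, so this is a reduction at C2.

-2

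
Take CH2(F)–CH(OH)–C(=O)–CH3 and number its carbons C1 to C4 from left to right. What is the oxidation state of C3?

+2

Bonds to more-electronegative neighbours contribute +1 each, bonds to H or metals contribute −1 each, and C–C bonds contribute 0.
C3 has one bond to C (0), one bond to C (0), a double bond to O (2×+1 = +2).
Oxidation state = 0 + 0 + 2 = +2.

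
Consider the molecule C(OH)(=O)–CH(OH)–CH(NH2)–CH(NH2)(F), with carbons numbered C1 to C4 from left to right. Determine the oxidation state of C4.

C4 has one bond to C (0), one bond to N (+1), one bond to F (+1), one bond to H (-1).
Oxidation state = 0 + 1 + 1 − 1 = +1.

+1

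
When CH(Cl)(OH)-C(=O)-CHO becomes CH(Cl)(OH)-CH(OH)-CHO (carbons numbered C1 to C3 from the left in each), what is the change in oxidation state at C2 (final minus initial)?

-2

Before: C2 has 2 bonds to C, 2 bonds to O → oxidation state +2.
After: C2 has 2 bonds to C, 1 bond to H, 1 bond to O → oxidation state 0.
Δ = 0 − (+2) = -2, so this is a reduction at C2.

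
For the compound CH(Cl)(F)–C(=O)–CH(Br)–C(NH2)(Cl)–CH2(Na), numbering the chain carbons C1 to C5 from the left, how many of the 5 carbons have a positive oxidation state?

Tallying each carbon's bonds:
C1: 1C, 1H, 1F, 1Cl → 0 − 1 + 1 + 1 = +1
C2: 2C, 2O → 0 + 2 = +2
C3: 2C, 1H, 1Br → 0 − 1 + 1 = 0
C4: 2C, 1N, 1Cl → 0 + 1 + 1 = +2
C5: 1C, 2H, 1Na → 0 − 2 − 1 = -3
3 carbons (C1, C2, C4) meet the condition.

3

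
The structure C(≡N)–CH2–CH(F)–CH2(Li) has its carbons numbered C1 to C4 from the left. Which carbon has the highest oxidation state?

C1

Bonds to more-electronegative neighbours contribute +1 each, bonds to H or metals contribute −1 each, and C–C bonds contribute 0. Tallying each carbon:
C1: 1C, 3N → 0 + 3 = +3
C2: 2C, 2H → 0 − 2 = -2
C3: 2C, 1H, 1F → 0 − 1 + 1 = 0
C4: 1C, 2H, 1Li → 0 − 2 − 1 = -3
The most oxidised carbon is C1 at +3.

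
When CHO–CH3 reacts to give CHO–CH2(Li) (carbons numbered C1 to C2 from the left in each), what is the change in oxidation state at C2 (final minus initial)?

0

Before: C2 has 1 bond to C, 3 bonds to H → oxidation state -3.
After: C2 has 1 bond to C, 2 bonds to H, 1 bond to Li → oxidation state -3.
Δ = -3 − (-3) = 0, so no net redox change at C2.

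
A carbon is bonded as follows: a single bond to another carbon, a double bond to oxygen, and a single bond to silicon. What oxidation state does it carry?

Count +1 for every bond to an atom more electronegative than carbon and −1 for every bond to one less electronegative; C–C bonds are 0.
The carbon has one bond to C (0), a double bond to O (2×+1 = +2), one bond to Si (-1).
Oxidation state = 0 + 2 − 1 = +1.

+1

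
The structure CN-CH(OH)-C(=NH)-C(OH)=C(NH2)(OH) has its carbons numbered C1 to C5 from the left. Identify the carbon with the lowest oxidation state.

C2

Each bond to a more electronegative atom (O, N, halogen) counts +1, each bond to a less electronegative atom (H, metal, B, Si) counts −1, and each C–C bond counts 0. Tallying each carbon:
C1: 1C, 3N → 0 + 3 = +3
C2: 2C, 1H, 1O → 0 − 1 + 1 = 0
C3: 2C, 2N → 0 + 2 = +2
C4: 3C, 1O → 0 + 1 = +1
C5: 2C, 1O, 1N → 0 + 1 + 1 = +2
The most reduced carbon is C2 at 0.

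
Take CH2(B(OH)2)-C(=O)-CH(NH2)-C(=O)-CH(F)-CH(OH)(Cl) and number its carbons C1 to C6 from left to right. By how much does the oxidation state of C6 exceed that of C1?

+4

C6: 1C, 1H, 1O, 1Cl → 0 − 1 + 1 + 1 = +1
C1: 1C, 2H, 1B → 0 − 2 − 1 = -3
Difference: +1 − (-3) = +4.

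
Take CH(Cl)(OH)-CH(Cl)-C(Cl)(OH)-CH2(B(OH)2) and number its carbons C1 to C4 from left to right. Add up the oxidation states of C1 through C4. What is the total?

Tallying each carbon's bonds:
C1: 1C, 1H, 1O, 1Cl → 0 − 1 + 1 + 1 = +1
C2: 2C, 1H, 1Cl → 0 − 1 + 1 = 0
C3: 2C, 1O, 1Cl → 0 + 1 + 1 = +2
C4: 1C, 2H, 1B → 0 − 2 − 1 = -3
Sum = +1 + 0 + 2 − 3 = 0.

0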